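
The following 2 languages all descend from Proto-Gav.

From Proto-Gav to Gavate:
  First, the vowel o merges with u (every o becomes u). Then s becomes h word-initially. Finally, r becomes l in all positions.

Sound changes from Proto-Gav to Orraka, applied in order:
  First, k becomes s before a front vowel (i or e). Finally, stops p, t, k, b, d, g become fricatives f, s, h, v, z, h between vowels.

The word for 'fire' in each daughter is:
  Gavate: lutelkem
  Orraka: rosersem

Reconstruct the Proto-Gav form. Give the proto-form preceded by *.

Position 6: Gavate has k, Orraka has s. Gavate preserves k here (none of its changes turn any other segment into k), so the proto-segment is *k.
Position 1: Gavate has l, Orraka has r. Orraka preserves r here (none of its changes turn any other segment into r), so the proto-segment is *r.
Position 3: Gavate has t, Orraka has s. Gavate preserves t here (none of its changes turn any other segment into t), so the proto-segment is *t.
Continuing position by position gives *roterkem; check it forward:
Gavate: *roterkem
  roterkem → ruterkem   [vowel merger]
  ruterkem (rule 2 does not apply)
  ruterkem → lutelkem   [unconditioned shift]
  giving Gavate lutelkem.
Orraka: start from *roterkem.
  rule 1 (palatalisation): roterkem → rotersem
  rule 2 (intervocalic lenition): rotersem → rosersem
  ⇒ Orraka rosersem
Only *roterkem yields all of Gavate lutelkem, Orraka rosersem.

*roterkem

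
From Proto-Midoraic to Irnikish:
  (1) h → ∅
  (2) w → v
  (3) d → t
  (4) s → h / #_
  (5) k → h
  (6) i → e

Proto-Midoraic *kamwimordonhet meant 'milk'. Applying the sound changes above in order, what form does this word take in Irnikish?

hamvemortonet

Irnikish: *kamwimordonhet
  kamwimordonhet → kamwimordonet   [h-loss]
  kamwimordonet → kamvimordonet   [unconditioned shift]
  kamvimordonet → kamvimortonet   [unconditioned shift]
  kamvimortonet (rule 4 does not apply)
  kamvimortonet → hamvimortonet   [unconditioned shift]
  hamvimortonet → hamvemortonet   [vowel merger]
  giving Irnikish hamvemortonet.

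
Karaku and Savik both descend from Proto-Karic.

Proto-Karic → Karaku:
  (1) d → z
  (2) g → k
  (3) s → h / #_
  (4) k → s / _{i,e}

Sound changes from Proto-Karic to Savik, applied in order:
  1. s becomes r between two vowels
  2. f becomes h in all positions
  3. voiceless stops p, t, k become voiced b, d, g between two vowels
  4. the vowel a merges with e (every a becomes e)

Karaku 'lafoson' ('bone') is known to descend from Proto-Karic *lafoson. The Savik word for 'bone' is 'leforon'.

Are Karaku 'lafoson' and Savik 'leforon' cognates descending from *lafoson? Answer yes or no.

Derive the expected Savik reflex of *lafoson:
Savik: *lafoson
  lafoson → laforon   [rhotacism]
  laforon → lahoron   [unconditioned shift]
  lahoron (rule 3 does not apply)
  lahoron → lehoron   [vowel merger]
  giving Savik lehoron.
The regular Savik reflex would be 'lehoron', but the attested form is 'leforon'. The correspondence is irregular, so they are not cognates (the Savik form has a different source).

no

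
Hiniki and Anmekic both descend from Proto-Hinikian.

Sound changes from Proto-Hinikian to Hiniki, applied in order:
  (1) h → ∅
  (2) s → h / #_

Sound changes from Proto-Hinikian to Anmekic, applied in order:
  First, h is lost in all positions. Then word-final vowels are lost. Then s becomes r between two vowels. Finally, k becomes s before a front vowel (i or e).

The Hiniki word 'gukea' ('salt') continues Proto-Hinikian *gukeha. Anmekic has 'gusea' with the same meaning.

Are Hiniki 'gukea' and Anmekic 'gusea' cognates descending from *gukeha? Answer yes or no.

no

Derive the expected Anmekic reflex of *gukeha:
Anmekic: *gukeha
  gukeha → gukea   [h-loss]
  gukea → guke   [apocope]
  guke (rule 3 does not apply)
  guke → guse   [palatalisation]
  giving Anmekic guse.
The regular Anmekic reflex would be 'guse', but the attested form is 'gusea'. The correspondence is irregular, so they are not cognates (the Anmekic form has a different source).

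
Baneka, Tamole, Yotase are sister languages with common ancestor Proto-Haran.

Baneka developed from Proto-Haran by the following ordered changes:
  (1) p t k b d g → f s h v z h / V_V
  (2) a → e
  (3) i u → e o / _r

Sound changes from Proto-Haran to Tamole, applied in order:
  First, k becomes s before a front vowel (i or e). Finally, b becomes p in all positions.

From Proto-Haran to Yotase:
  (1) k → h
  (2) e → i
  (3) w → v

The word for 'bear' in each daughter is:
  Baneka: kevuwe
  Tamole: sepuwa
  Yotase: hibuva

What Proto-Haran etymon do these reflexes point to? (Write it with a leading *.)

Position 3: Baneka has v, Tamole has p, Yotase has b. Yotase preserves b here (none of its changes turn any other segment into b), so the proto-segment is *b.
Position 5: Baneka has w, Tamole has w, Yotase has v. Baneka preserves w here (none of its changes turn any other segment into w), so the proto-segment is *w.
Position 6: Baneka has e, Tamole has a, Yotase has a. Tamole preserves a here (none of its changes turn any other segment into a), so the proto-segment is *a.
This points to *kebuwa. Verify forward in each daughter:
Baneka: *kebuwa
  kebuwa → kevuwa   [intervocalic lenition]
  kevuwa → kevuwe   [vowel merger]
  kevuwe (rule 3 does not apply)
  giving Baneka kevuwe.
Tamole: *kebuwa
  kebuwa → sebuwa   [palatalisation]
  sebuwa → sepuwa   [unconditioned shift]
  giving Tamole sepuwa.
Yotase: *kebuwa
  kebuwa → hebuwa   [unconditioned shift]
  hebuwa → hibuwa   [vowel merger]
  hibuwa → hibuva   [unconditioned shift]
  giving Yotase hibuva.
No other proto-form is consistent with every reflex, so the reconstruction is *kebuwa.

*kebuwa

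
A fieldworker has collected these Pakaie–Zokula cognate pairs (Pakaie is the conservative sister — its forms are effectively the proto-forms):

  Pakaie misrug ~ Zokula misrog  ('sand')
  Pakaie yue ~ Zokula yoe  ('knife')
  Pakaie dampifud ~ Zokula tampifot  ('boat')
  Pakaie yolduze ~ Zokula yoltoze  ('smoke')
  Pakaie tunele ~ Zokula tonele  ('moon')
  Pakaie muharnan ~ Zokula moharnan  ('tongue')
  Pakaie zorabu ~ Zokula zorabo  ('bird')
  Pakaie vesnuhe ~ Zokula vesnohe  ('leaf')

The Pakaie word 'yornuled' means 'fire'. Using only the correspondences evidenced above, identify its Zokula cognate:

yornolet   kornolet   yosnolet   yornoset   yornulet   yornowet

yornolet

misrug ~ misrog, dampifud ~ tampifot — Pakaie u corresponds to Zokula o after a consonant, before a consonant other than r, m, n, p, b, f, v.
dampifud ~ tampifot — Pakaie d corresponds to Zokula t word-finally.
Applying these to Pakaie 'yornuled':
  yornuled → yornoled   (u→o after a consonant, before a consonant other than r, m, n, p, b, f, v)
  yornoled → yornolet   (d→t word-finally)
So the Zokula cognate is 'yornolet'.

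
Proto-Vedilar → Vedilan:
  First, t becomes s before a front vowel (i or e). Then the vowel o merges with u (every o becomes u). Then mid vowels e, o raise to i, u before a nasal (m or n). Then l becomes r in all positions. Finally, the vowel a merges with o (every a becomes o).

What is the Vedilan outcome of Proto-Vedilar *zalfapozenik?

Vedilan: *zalfapozenik
  zalfapozenik (rule 1 does not apply)
  zalfapozenik → zalfapuzenik   [vowel merger]
  zalfapuzenik → zalfapuzinik   [pre-nasal raising]
  zalfapuzinik → zarfapuzinik   [unconditioned shift]
  zarfapuzinik → zorfopuzinik   [vowel merger]
  giving Vedilan zorfopuzinik.

zorfopuzinik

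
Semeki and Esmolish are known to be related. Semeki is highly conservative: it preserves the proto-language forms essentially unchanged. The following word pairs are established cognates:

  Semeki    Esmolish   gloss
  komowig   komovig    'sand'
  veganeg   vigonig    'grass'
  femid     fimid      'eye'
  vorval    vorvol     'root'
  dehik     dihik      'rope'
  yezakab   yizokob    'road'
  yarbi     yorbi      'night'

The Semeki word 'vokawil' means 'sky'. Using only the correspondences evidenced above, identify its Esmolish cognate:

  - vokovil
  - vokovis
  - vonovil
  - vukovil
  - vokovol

vokovil

vorval ~ vorvol, yezakab ~ yizokob — Semeki a corresponds to Esmolish o after a consonant, before a consonant other than r, m, n, p, b, f, v.
komowig ~ komovig — Semeki w corresponds to Esmolish v between vowels (before a front vowel).
Applying these to Semeki 'vokawil':
  vokawil → vokowil   (a→o after a consonant, before a consonant other than r, m, n, p, b, f, v)
  vokowil → vokovil   (w→v between vowels (before a front vowel))
So the Esmolish cognate is 'vokovil'.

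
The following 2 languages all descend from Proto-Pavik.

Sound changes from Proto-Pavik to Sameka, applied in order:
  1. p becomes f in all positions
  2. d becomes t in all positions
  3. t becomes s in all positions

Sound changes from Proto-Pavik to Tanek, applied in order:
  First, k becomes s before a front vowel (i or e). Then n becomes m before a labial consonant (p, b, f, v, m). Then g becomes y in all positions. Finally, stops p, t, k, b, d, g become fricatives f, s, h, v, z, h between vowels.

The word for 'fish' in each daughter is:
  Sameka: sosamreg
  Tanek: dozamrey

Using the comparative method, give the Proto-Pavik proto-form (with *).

Position 3: Sameka has s, Tanek has z. Taking the neighbouring segments as reconstructed: Sameka s could go back to *t or *d or *s; Tanek z could go back to *d or *z — the one source consistent with every daughter is *d.
Position 8: Sameka has g, Tanek has y. Sameka preserves g here (none of its changes turn any other segment into g), so the proto-segment is *g.
Verify the candidate proto-form against each daughter:
Sameka: *dodamreg > totamreg > sosamreg  (by unconditioned shift, unconditioned shift)
Tanek: *dodamreg
  dodamreg (rule 1 does not apply)
  dodamreg (rule 2 does not apply)
  dodamreg → dodamrey   [unconditioned shift]
  dodamrey → dozamrey   [intervocalic lenition]
  giving Tanek dozamrey.
*dodamreg is the unique common source.

*dodamreg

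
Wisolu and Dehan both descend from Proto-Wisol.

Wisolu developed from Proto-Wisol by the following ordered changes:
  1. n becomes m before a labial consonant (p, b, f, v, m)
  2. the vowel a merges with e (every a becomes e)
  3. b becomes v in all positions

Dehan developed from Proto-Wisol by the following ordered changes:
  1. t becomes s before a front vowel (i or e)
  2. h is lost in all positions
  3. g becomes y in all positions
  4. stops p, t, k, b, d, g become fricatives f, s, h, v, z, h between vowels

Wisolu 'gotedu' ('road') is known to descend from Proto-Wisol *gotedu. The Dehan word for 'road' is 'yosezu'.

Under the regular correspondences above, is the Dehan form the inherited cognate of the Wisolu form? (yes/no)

Derive the expected Dehan reflex of *gotedu:
Dehan: *gotedu > gosedu > yosedu > yosezu  (by palatalisation, unconditioned shift, intervocalic lenition)
Dehan 'yosezu' matches the regular reflex exactly, so the pair is cognate.

yes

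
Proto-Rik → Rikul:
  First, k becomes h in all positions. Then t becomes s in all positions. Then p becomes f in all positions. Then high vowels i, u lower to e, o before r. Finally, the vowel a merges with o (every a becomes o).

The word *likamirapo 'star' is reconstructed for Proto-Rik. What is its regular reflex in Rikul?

Rikul: *likamirapo > lihamirapo > lihamirafo > lihamerafo > lihomerofo  (by unconditioned shift, unconditioned shift, pre-rhotic lowering, vowel merger)

lihomerofo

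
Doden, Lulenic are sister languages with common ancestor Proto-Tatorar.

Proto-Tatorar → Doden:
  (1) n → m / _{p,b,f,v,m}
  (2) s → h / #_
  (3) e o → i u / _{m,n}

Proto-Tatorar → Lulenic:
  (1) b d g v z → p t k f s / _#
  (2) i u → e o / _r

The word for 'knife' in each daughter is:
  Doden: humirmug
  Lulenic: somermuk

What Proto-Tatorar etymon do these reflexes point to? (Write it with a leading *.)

*somirmug

Position 4: Doden has i, Lulenic has e. Taking the neighbouring segments as reconstructed: Doden i can only go back to *i; Lulenic e could go back to *e or *i — the one source consistent with every daughter is *i.
Position 1: Doden has h, Lulenic has s. Taking the neighbouring segments as reconstructed: Doden h could go back to *s or *h; Lulenic s can only go back to *s — the one source consistent with every daughter is *s.
Verify the candidate proto-form against each daughter:
Doden: *somirmug
  somirmug (rule 1 does not apply)
  somirmug → homirmug   [debuccalisation]
  homirmug → humirmug   [pre-nasal raising]
  giving Doden humirmug.
Lulenic: *somirmug
  somirmug → somirmuk   [final devoicing]
  somirmuk → somermuk   [pre-rhotic lowering]
  giving Lulenic somermuk.
Only *somirmug yields all of Doden humirmug, Lulenic somermuk.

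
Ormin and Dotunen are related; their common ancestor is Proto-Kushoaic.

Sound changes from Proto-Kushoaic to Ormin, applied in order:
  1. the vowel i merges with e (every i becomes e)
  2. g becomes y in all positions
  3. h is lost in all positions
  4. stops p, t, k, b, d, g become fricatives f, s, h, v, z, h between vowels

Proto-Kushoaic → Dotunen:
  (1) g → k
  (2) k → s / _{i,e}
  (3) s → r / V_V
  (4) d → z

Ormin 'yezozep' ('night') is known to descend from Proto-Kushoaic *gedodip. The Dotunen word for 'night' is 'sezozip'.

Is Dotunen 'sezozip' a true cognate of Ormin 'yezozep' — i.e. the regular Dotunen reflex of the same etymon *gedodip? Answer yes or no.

Derive the expected Dotunen reflex of *gedodip:
Dotunen: *gedodip
  gedodip → kedodip   [unconditioned shift]
  kedodip → sedodip   [palatalisation]
  sedodip (rule 3 does not apply)
  sedodip → sezozip   [unconditioned shift]
  giving Dotunen sezozip.
Dotunen 'sezozip' matches the regular reflex exactly, so the pair is cognate.

yes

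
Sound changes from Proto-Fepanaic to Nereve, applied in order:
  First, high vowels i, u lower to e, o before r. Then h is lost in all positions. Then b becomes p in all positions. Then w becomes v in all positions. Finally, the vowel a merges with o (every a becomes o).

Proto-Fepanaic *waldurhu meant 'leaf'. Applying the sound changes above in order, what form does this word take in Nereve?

Nereve: *waldurhu > waldorhu > waldoru > valdoru > voldoru  (by pre-rhotic lowering, h-loss, unconditioned shift, vowel merger)

voldoru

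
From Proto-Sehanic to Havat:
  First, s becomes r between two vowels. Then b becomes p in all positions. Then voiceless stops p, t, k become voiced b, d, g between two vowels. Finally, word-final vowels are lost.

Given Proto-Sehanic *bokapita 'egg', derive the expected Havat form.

Havat: *bokapita > pokapita > pogabida > pogabid  (by unconditioned shift, intervocalic voicing, apocope)

pogabid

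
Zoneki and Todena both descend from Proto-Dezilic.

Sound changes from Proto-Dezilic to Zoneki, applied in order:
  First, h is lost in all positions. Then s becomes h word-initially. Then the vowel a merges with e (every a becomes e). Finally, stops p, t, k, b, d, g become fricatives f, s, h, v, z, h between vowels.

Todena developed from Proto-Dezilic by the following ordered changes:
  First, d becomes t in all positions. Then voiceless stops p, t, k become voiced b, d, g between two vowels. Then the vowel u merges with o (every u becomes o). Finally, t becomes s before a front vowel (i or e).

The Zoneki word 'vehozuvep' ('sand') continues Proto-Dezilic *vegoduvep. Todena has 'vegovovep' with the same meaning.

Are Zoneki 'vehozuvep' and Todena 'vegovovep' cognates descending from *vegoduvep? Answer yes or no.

no

Derive the expected Todena reflex of *vegoduvep:
Todena: start from *vegoduvep.
  rule 1 (unconditioned shift): vegoduvep → vegotuvep
  rule 2 (intervocalic voicing): vegotuvep → vegoduvep
  rule 3 (vowel merger): vegoduvep → vegodovep
  rule 4: no change — vegodovep
  ⇒ Todena vegodovep
The regular Todena reflex would be 'vegodovep', but the attested form is 'vegovovep'. The correspondence is irregular, so they are not cognates (the Todena form has a different source).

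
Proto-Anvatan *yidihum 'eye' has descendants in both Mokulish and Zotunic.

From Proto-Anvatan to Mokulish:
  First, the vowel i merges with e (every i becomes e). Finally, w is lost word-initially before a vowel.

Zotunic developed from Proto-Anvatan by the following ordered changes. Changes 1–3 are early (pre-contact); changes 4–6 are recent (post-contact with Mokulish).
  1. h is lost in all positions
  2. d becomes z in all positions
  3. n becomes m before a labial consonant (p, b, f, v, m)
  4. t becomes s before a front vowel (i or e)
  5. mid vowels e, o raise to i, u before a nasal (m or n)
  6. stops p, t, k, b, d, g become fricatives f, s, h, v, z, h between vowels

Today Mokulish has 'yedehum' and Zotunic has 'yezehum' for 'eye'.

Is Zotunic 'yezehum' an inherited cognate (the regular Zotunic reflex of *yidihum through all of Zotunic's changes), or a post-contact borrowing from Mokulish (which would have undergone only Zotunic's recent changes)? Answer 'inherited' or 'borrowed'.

If inherited, *yidihum would pass through all of Zotunic's changes:
Zotunic: *yidihum > yidium > yizium  (by h-loss, unconditioned shift)
If borrowed from Mokulish 'yedehum' after the early changes, it would undergo only the recent ones:
  rule 4 (palatalisation): no change (yedehum)
  rule 5 (pre-nasal raising): no change (yedehum)
  rule 6 (intervocalic lenition): yedehum → yezehum
  ⇒ as a loan: yezehum
Zotunic 'yezehum' matches the loan outcome 'yezehum', not the inherited 'yizium' — it skipped the early Zotunic changes, so it was borrowed from Mokulish.

borrowed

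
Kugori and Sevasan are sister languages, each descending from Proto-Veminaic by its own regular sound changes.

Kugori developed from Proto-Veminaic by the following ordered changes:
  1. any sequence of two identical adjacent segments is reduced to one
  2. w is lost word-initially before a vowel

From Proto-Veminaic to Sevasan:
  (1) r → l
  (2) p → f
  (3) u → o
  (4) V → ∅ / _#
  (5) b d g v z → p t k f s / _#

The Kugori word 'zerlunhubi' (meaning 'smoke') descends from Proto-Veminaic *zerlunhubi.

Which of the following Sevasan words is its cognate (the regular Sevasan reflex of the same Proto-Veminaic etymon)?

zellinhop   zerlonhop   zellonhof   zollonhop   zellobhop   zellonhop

Sevasan: start from *zerlunhubi.
  rule 1 (unconditioned shift): zerlunhubi → zellunhubi
  rule 2: no change — zellunhubi
  rule 3 (vowel merger): zellunhubi → zellonhobi
  rule 4 (apocope): zellonhobi → zellonhob
  rule 5 (final devoicing): zellonhob → zellonhop
  ⇒ Sevasan zellonhop
Among the options, 'zellonhop' alone shows every Sevasan change applied in order.

zellonhop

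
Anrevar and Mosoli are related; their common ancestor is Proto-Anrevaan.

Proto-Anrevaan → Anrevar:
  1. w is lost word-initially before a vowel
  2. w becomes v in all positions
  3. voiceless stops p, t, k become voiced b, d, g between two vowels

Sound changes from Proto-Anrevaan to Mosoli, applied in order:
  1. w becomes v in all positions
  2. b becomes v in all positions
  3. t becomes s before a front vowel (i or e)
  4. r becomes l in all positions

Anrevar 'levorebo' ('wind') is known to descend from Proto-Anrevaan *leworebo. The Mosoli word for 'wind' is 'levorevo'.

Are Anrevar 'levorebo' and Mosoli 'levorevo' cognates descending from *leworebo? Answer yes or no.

Derive the expected Mosoli reflex of *leworebo:
Mosoli: start from *leworebo.
  rule 1 (unconditioned shift): leworebo → levorebo
  rule 2 (unconditioned shift): levorebo → levorevo
  rule 3: no change — levorevo
  rule 4 (unconditioned shift): levorevo → levolevo
  ⇒ Mosoli levolevo
The regular Mosoli reflex would be 'levolevo', but the attested form is 'levorevo'. The correspondence is irregular, so they are not cognates (the Mosoli form has a different source).

no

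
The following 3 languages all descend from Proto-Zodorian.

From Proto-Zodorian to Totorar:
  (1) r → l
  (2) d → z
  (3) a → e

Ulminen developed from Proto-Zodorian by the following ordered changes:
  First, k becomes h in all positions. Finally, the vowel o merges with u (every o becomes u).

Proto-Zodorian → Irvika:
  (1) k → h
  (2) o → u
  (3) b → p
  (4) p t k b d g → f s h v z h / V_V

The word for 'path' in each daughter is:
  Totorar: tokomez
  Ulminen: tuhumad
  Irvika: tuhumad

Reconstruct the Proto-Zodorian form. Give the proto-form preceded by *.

*tokomad

Position 6: Totorar has e, Ulminen has a, Irvika has a. Ulminen preserves a here (none of its changes turn any other segment into a), so the proto-segment is *a.
Position 2: Totorar has o, Ulminen has u, Irvika has u. Totorar preserves o here (none of its changes turn any other segment into o), so the proto-segment is *o.
Continuing position by position gives *tokomad; check it forward:
Totorar: start from *tokomad.
  rule 1: no change — tokomad
  rule 2 (unconditioned shift): tokomad → tokomaz
  rule 3 (vowel merger): tokomaz → tokomez
  ⇒ Totorar tokomez
Ulminen: start from *tokomad.
  rule 1 (unconditioned shift): tokomad → tohomad
  rule 2 (vowel merger): tohomad → tuhumad
  ⇒ Ulminen tuhumad
Irvika: *tokomad > tohomad > tuhumad  (by unconditioned shift, vowel merger)
No other proto-form is consistent with every reflex, so the reconstruction is *tokomad.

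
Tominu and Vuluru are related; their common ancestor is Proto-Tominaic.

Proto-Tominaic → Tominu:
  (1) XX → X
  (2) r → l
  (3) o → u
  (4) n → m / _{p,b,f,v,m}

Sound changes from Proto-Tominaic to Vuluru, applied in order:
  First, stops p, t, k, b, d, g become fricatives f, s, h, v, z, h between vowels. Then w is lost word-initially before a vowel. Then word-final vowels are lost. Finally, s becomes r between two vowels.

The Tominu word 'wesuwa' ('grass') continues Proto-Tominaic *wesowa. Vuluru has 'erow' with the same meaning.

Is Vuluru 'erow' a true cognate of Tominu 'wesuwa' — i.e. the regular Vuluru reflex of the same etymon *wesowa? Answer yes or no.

yes

Derive the expected Vuluru reflex of *wesowa:
Vuluru: *wesowa > esowa > esow > erow  (by glide loss, apocope, rhotacism)
Vuluru 'erow' matches the regular reflex exactly, so the pair is cognate.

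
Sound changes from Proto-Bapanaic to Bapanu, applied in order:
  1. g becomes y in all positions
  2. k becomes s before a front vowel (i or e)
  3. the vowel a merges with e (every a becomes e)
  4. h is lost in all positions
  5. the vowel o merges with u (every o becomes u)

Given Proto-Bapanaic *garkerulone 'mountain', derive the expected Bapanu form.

yerserulune

Bapanu: *garkerulone
  garkerulone → yarkerulone   [unconditioned shift]
  yarkerulone → yarserulone   [palatalisation]
  yarserulone → yerserulone   [vowel merger]
  yerserulone (rule 4 does not apply)
  yerserulone → yerserulune   [vowel merger]
  giving Bapanu yerserulune.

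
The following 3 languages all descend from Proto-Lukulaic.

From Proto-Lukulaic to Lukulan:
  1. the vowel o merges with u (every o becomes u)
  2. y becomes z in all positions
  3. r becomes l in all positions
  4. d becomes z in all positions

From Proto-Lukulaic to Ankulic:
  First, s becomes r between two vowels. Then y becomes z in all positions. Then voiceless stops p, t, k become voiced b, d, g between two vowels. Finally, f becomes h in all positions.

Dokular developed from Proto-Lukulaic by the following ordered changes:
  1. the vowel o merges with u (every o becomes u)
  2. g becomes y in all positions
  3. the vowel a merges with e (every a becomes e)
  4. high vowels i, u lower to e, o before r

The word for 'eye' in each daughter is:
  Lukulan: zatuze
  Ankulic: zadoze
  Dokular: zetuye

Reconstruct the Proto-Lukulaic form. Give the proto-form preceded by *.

Position 5: Lukulan has z, Ankulic has z, Dokular has y. Taking the neighbouring segments as reconstructed: Lukulan z could go back to *d or *z or *y; Ankulic z could go back to *z or *y; Dokular y could go back to *g or *y — the one source consistent with every daughter is *y.
Position 2: Lukulan has a, Ankulic has a, Dokular has e. Lukulan preserves a here (none of its changes turn any other segment into a), so the proto-segment is *a.
Verify the candidate proto-form against each daughter:
Lukulan: *zatoye
  zatoye → zatuye   [vowel merger]
  zatuye → zatuze   [unconditioned shift]
  zatuze (rule 3 does not apply)
  zatuze (rule 4 does not apply)
  giving Lukulan zatuze.
Ankulic: start from *zatoye.
  rule 1: no change — zatoye
  rule 2 (unconditioned shift): zatoye → zatoze
  rule 3 (intervocalic voicing): zatoze → zadoze
  rule 4: no change — zadoze
  ⇒ Ankulic zadoze
Dokular: start from *zatoye.
  rule 1 (vowel merger): zatoye → zatuye
  rule 2: no change — zatuye
  rule 3 (vowel merger): zatuye → zetuye
  rule 4: no change — zetuye
  ⇒ Dokular zetuye
Only *zatoye yields all of Lukulan zatuze, Ankulic zadoze, Dokular zetuye.

*zatoye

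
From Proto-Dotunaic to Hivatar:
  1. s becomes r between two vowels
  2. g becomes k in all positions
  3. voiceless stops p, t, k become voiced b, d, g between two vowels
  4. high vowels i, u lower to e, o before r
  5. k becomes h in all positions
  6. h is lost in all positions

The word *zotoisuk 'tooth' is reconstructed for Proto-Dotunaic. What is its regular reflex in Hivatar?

zodoeru

Hivatar: *zotoisuk
  zotoisuk → zotoiruk   [rhotacism]
  zotoiruk (rule 2 does not apply)
  zotoiruk → zodoiruk   [intervocalic voicing]
  zodoiruk → zodoeruk   [pre-rhotic lowering]
  zodoeruk → zodoeruh   [unconditioned shift]
  zodoeruh → zodoeru   [h-loss]
  giving Hivatar zodoeru.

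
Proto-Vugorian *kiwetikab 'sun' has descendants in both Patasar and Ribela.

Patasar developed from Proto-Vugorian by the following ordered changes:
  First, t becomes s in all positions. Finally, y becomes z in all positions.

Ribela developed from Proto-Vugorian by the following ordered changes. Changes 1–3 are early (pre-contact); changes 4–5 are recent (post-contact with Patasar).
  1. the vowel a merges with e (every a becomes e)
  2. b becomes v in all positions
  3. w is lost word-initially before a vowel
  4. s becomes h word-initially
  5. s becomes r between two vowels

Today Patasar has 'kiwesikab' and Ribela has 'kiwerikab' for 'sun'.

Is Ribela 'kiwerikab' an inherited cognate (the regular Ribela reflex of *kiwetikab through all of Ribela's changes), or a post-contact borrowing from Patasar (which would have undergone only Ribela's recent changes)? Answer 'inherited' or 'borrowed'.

borrowed

If inherited, *kiwetikab would pass through all of Ribela's changes:
Ribela: start from *kiwetikab.
  rule 1 (vowel merger): kiwetikab → kiwetikeb
  rule 2 (unconditioned shift): kiwetikeb → kiwetikev
  rule 3: no change — kiwetikev
  rule 4: no change — kiwetikev
  rule 5: no change — kiwetikev
  ⇒ Ribela kiwetikev
If borrowed from Patasar 'kiwesikab' after the early changes, it would undergo only the recent ones:
  rule 4 (debuccalisation): no change (kiwesikab)
  rule 5 (rhotacism): kiwesikab → kiwerikab
  ⇒ as a loan: kiwerikab
Ribela 'kiwerikab' matches the loan outcome 'kiwerikab', not the inherited 'kiwetikev' — it skipped the early Ribela changes, so it was borrowed from Patasar.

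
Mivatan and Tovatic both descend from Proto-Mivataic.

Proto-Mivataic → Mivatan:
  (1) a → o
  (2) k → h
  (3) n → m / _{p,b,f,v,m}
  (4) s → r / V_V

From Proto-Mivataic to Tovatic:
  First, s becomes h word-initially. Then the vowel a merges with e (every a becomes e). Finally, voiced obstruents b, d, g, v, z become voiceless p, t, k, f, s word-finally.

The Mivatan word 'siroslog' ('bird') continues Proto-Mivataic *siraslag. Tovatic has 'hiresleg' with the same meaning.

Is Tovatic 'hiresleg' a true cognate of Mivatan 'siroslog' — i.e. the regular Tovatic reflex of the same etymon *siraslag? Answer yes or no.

no

Derive the expected Tovatic reflex of *siraslag:
Tovatic: *siraslag > hiraslag > hiresleg > hireslek  (by debuccalisation, vowel merger, final devoicing)
The regular Tovatic reflex would be 'hireslek', but the attested form is 'hiresleg'. The correspondence is irregular, so they are not cognates (the Tovatic form has a different source).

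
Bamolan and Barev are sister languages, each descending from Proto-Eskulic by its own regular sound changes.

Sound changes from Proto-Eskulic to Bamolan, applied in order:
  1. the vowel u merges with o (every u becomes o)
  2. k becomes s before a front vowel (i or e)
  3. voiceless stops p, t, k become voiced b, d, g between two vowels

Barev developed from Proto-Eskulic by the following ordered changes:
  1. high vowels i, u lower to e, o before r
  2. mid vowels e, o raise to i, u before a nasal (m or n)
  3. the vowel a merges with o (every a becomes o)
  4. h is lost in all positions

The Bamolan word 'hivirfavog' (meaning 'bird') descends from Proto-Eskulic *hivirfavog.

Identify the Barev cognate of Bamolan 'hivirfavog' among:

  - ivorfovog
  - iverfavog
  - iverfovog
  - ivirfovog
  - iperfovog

iverfovog

Barev: start from *hivirfavog.
  rule 1 (pre-rhotic lowering): hivirfavog → hiverfavog
  rule 2: no change — hiverfavog
  rule 3 (vowel merger): hiverfavog → hiverfovog
  rule 4 (h-loss): hiverfovog → iverfovog
  ⇒ Barev iverfovog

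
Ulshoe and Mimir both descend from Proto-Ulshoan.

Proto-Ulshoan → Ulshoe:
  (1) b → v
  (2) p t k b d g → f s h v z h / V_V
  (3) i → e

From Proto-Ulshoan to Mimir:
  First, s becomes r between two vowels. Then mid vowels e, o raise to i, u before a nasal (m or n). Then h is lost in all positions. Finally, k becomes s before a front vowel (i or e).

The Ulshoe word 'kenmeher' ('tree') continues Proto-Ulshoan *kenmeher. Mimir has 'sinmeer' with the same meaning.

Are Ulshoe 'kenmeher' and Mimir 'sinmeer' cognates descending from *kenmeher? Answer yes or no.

Derive the expected Mimir reflex of *kenmeher:
Mimir: *kenmeher
  kenmeher (rule 1 does not apply)
  kenmeher → kinmeher   [pre-nasal raising]
  kinmeher → kinmeer   [h-loss]
  kinmeer → sinmeer   [palatalisation]
  giving Mimir sinmeer.
Mimir 'sinmeer' matches the regular reflex exactly, so the pair is cognate.

yes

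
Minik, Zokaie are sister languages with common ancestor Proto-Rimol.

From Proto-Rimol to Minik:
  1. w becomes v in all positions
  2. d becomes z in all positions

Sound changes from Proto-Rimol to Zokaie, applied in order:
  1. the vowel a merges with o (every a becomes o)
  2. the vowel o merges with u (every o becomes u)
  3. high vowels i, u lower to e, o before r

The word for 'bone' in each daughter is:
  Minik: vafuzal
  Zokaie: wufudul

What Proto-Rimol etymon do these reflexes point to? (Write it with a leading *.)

Position 1: Minik has v, Zokaie has w. Zokaie preserves w here (none of its changes turn any other segment into w), so the proto-segment is *w.
Position 2: Minik has a, Zokaie has u. Minik preserves a here (none of its changes turn any other segment into a), so the proto-segment is *a.
Position 6: Minik has a, Zokaie has u. Minik preserves a here (none of its changes turn any other segment into a), so the proto-segment is *a.
This points to *wafudal. Verify forward in each daughter:
Minik: start from *wafudal.
  rule 1 (unconditioned shift): wafudal → vafudal
  rule 2 (unconditioned shift): vafudal → vafuzal
  ⇒ Minik vafuzal
Zokaie: *wafudal > wofudol > wufudul  (by vowel merger, vowel merger)
Only *wafudal yields all of Minik vafuzal, Zokaie wufudul.

*wafudal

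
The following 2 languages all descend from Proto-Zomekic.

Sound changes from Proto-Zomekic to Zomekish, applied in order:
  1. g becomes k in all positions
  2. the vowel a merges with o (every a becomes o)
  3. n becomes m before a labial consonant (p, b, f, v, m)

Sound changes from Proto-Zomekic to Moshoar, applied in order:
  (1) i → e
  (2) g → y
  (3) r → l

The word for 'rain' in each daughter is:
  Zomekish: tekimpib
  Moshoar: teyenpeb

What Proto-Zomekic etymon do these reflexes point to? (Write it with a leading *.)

Position 5: Zomekish has m, Moshoar has n. Moshoar preserves n here (none of its changes turn any other segment into n), so the proto-segment is *n.
Position 7: Zomekish has i, Moshoar has e. Zomekish preserves i here (none of its changes turn any other segment into i), so the proto-segment is *i.
Position 4: Zomekish has i, Moshoar has e. Zomekish preserves i here (none of its changes turn any other segment into i), so the proto-segment is *i.
This points to *teginpib. Verify forward in each daughter:
Zomekish: *teginpib > tekinpib > tekimpib  (by unconditioned shift, nasal place assimilation)
Moshoar: start from *teginpib.
  rule 1 (vowel merger): teginpib → tegenpeb
  rule 2 (unconditioned shift): tegenpeb → teyenpeb
  rule 3: no change — teyenpeb
  ⇒ Moshoar teyenpeb
*teginpib is the unique common source.

*teginpib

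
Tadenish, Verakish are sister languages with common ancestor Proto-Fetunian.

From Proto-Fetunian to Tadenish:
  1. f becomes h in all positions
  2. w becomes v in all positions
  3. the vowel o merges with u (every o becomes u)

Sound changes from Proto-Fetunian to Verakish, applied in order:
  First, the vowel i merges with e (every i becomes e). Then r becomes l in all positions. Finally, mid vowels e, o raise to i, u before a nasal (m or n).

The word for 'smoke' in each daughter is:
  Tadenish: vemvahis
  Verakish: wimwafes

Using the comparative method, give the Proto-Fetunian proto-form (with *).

Position 7: Tadenish has i, Verakish has e. Tadenish preserves i here (none of its changes turn any other segment into i), so the proto-segment is *i.
Position 2: Tadenish has e, Verakish has i. Tadenish preserves e here (none of its changes turn any other segment into e), so the proto-segment is *e.
Position 6: Tadenish has h, Verakish has f. Verakish preserves f here (none of its changes turn any other segment into f), so the proto-segment is *f.
Verify the candidate proto-form against each daughter:
Tadenish: start from *wemwafis.
  rule 1 (unconditioned shift): wemwafis → wemwahis
  rule 2 (unconditioned shift): wemwahis → vemvahis
  rule 3: no change — vemvahis
  ⇒ Tadenish vemvahis
Verakish: *wemwafis > wemwafes > wimwafes  (by vowel merger, pre-nasal raising)
*wemwafis is the unique common source.

*wemwafis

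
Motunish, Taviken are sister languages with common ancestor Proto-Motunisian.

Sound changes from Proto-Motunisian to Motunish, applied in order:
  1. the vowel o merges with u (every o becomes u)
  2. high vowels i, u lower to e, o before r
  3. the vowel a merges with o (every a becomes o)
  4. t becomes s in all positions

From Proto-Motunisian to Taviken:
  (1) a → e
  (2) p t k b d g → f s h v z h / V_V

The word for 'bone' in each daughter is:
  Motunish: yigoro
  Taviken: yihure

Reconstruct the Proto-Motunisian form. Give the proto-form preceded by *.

*yigura

Position 3: Motunish has g, Taviken has h. Motunish preserves g here (none of its changes turn any other segment into g), so the proto-segment is *g.
Position 4: Motunish has o, Taviken has u. Taviken preserves u here (none of its changes turn any other segment into u), so the proto-segment is *u.
This points to *yigura. Verify forward in each daughter:
Motunish: start from *yigura.
  rule 1: no change — yigura
  rule 2 (pre-rhotic lowering): yigura → yigora
  rule 3 (vowel merger): yigora → yigoro
  rule 4: no change — yigoro
  ⇒ Motunish yigoro
Taviken: *yigura > yigure > yihure  (by vowel merger, intervocalic lenition)
Only *yigura yields all of Motunish yigoro, Taviken yihure.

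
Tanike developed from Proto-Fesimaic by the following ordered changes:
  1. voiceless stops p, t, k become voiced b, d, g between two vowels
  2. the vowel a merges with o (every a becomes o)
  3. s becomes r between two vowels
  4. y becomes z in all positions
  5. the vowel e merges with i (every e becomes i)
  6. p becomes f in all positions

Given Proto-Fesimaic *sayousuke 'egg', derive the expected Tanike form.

sozourugi

Tanike: start from *sayousuke.
  rule 1 (intervocalic voicing): sayousuke → sayousuge
  rule 2 (vowel merger): sayousuge → soyousuge
  rule 3 (rhotacism): soyousuge → soyouruge
  rule 4 (unconditioned shift): soyouruge → sozouruge
  rule 5 (vowel merger): sozouruge → sozourugi
  rule 6: no change — sozourugi
  ⇒ Tanike sozourugi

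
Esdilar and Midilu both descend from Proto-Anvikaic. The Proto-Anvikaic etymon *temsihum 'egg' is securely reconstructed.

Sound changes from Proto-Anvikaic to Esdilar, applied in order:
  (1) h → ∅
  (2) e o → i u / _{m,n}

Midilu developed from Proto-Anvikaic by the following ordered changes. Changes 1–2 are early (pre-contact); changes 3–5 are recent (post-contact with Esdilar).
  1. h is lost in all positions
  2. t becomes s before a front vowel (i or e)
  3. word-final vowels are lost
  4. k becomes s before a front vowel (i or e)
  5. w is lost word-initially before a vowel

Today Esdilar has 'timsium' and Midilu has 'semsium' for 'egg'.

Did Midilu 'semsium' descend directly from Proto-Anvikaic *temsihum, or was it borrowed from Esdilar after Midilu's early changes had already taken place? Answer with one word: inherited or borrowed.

inherited

If inherited, *temsihum would pass through all of Midilu's changes:
Midilu: start from *temsihum.
  rule 1 (h-loss): temsihum → temsium
  rule 2 (palatalisation): temsium → semsium
  rule 3: no change — semsium
  rule 4: no change — semsium
  rule 5: no change — semsium
  ⇒ Midilu semsium
If borrowed from Esdilar 'timsium' after the early changes, it would undergo only the recent ones:
  rule 3 (apocope): no change (timsium)
  rule 4 (palatalisation): no change (timsium)
  rule 5 (glide loss): no change (timsium)
  ⇒ as a loan: timsium
Midilu 'semsium' matches the inherited outcome exactly, so it is an inherited cognate, not a loan.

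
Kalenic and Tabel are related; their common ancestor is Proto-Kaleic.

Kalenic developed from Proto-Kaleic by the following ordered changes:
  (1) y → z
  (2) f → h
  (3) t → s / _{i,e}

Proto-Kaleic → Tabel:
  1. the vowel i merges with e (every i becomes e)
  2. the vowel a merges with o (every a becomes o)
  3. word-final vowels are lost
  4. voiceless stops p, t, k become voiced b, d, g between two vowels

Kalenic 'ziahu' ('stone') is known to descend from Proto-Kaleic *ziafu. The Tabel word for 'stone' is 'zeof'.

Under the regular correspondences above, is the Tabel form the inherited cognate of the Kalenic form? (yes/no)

yes

Derive the expected Tabel reflex of *ziafu:
Tabel: *ziafu
  ziafu → zeafu   [vowel merger]
  zeafu → zeofu   [vowel merger]
  zeofu → zeof   [apocope]
  zeof (rule 4 does not apply)
  giving Tabel zeof.
Tabel 'zeof' matches the regular reflex exactly, so the pair is cognate.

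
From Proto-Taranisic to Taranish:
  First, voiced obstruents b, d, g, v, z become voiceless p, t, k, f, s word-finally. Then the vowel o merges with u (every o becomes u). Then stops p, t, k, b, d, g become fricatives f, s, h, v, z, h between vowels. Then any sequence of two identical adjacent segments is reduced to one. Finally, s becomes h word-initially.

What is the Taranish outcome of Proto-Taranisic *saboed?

havuet

Taranish: start from *saboed.
  rule 1 (final devoicing): saboed → saboet
  rule 2 (vowel merger): saboet → sabuet
  rule 3 (intervocalic lenition): sabuet → savuet
  rule 4: no change — savuet
  rule 5 (debuccalisation): savuet → havuet
  ⇒ Taranish havuet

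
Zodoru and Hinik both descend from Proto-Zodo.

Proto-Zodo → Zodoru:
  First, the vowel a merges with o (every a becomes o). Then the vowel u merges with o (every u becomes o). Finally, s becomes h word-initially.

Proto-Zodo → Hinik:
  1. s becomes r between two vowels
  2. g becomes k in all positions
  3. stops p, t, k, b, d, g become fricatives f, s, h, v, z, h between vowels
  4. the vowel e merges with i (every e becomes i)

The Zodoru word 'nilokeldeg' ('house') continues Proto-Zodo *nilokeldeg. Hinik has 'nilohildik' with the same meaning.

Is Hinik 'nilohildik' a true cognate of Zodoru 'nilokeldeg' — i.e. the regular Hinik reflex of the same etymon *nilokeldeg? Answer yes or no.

yes

Derive the expected Hinik reflex of *nilokeldeg:
Hinik: start from *nilokeldeg.
  rule 1: no change — nilokeldeg
  rule 2 (unconditioned shift): nilokeldeg → nilokeldek
  rule 3 (intervocalic lenition): nilokeldek → niloheldek
  rule 4 (vowel merger): niloheldek → nilohildik
  ⇒ Hinik nilohildik
Hinik 'nilohildik' matches the regular reflex exactly, so the pair is cognate.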